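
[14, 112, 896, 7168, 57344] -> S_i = 14*8^i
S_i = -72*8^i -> [-72, -576, -4608, -36864, -294912]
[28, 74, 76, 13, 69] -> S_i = Random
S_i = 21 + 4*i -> [21, 25, 29, 33, 37]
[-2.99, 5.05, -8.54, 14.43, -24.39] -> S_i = -2.99*(-1.69)^i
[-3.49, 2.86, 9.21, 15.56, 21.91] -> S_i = -3.49 + 6.35*i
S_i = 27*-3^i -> [27, -81, 243, -729, 2187]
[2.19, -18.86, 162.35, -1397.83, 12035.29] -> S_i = 2.19*(-8.61)^i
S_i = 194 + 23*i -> [194, 217, 240, 263, 286]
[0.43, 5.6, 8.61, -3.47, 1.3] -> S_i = Random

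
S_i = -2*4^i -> [-2, -8, -32, -128, -512]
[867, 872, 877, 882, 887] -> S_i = 867 + 5*i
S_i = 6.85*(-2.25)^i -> [6.85, -15.41, 34.68, -78.03, 175.56]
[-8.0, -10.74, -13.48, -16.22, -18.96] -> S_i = -8.00 + -2.74*i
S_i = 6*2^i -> [6, 12, 24, 48, 96]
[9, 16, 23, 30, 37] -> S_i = 9 + 7*i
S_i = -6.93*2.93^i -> [-6.93, -20.3, -59.49, -174.32, -510.74]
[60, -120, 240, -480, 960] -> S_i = 60*-2^i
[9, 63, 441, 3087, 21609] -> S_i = 9*7^i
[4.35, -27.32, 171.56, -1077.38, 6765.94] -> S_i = 4.35*(-6.28)^i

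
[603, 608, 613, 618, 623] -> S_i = 603 + 5*i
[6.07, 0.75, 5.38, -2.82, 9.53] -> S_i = Random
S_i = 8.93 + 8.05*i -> [8.93, 16.98, 25.03, 33.08, 41.13]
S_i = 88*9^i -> [88, 792, 7128, 64152, 577368]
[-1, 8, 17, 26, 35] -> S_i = -1 + 9*i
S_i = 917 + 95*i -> [917, 1012, 1107, 1202, 1297]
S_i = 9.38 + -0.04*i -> [9.38, 9.34, 9.3, 9.26, 9.22]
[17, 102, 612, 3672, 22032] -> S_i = 17*6^i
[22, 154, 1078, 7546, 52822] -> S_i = 22*7^i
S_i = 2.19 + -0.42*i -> [2.19, 1.77, 1.35, 0.93, 0.51]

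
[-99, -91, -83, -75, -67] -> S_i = -99 + 8*i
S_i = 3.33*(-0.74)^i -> [3.33, -2.46, 1.82, -1.35, 1.0]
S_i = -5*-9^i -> [-5, 45, -405, 3645, -32805]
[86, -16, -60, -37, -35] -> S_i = Random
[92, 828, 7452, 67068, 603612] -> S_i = 92*9^i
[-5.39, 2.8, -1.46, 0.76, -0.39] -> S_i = -5.39*(-0.52)^i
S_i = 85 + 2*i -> [85, 87, 89, 91, 93]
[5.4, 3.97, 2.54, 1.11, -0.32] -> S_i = 5.40 + -1.43*i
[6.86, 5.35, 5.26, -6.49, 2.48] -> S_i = Random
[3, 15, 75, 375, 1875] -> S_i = 3*5^i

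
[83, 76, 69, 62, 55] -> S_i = 83 + -7*i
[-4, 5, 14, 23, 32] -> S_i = -4 + 9*i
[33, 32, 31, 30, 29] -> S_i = 33 + -1*i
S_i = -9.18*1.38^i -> [-9.18, -12.67, -17.48, -24.13, -33.29]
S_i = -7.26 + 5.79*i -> [-7.26, -1.47, 4.32, 10.11, 15.9]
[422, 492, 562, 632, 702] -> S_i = 422 + 70*i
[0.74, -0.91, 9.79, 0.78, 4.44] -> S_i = Random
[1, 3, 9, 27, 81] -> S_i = 1*3^i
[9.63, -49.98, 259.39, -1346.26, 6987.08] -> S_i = 9.63*(-5.19)^i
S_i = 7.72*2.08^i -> [7.72, 16.06, 33.4, 69.47, 144.5]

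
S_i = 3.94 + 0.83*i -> [3.94, 4.77, 5.6, 6.43, 7.26]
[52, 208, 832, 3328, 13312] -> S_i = 52*4^i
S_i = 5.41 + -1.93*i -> [5.41, 3.48, 1.55, -0.38, -2.31]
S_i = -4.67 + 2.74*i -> [-4.67, -1.93, 0.81, 3.55, 6.29]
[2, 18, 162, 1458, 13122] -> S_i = 2*9^i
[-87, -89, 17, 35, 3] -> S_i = Random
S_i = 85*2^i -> [85, 170, 340, 680, 1360]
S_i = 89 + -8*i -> [89, 81, 73, 65, 57]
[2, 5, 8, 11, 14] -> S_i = 2 + 3*i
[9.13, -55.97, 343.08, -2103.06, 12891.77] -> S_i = 9.13*(-6.13)^i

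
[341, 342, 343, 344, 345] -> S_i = 341 + 1*i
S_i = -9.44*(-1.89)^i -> [-9.44, 17.84, -33.72, 63.73, -120.45]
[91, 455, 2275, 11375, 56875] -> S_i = 91*5^i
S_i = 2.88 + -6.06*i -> [2.88, -3.18, -9.24, -15.3, -21.36]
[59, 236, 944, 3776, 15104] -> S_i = 59*4^i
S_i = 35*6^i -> [35, 210, 1260, 7560, 45360]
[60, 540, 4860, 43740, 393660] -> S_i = 60*9^i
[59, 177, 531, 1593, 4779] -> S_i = 59*3^i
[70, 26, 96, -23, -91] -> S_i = Random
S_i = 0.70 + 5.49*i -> [0.7, 6.19, 11.68, 17.17, 22.66]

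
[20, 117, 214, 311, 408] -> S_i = 20 + 97*i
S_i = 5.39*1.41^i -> [5.39, 7.6, 10.72, 15.11, 21.3]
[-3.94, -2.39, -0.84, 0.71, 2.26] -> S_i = -3.94 + 1.55*i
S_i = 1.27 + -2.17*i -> [1.27, -0.9, -3.07, -5.24, -7.41]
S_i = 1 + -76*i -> [1, -75, -151, -227, -303]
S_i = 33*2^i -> [33, 66, 132, 264, 528]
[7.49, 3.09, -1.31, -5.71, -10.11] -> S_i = 7.49 + -4.40*i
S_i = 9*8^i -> [9, 72, 576, 4608, 36864]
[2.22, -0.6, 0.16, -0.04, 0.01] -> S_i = 2.22*(-0.27)^i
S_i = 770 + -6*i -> [770, 764, 758, 752, 746]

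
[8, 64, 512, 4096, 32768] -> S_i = 8*8^i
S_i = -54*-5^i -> [-54, 270, -1350, 6750, -33750]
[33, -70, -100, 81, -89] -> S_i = Random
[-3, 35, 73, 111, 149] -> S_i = -3 + 38*i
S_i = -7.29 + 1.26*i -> [-7.29, -6.03, -4.77, -3.51, -2.25]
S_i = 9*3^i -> [9, 27, 81, 243, 729]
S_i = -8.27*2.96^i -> [-8.27, -24.48, -72.46, -214.48, -634.85]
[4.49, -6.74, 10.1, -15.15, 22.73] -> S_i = 4.49*(-1.50)^i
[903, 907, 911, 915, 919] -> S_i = 903 + 4*i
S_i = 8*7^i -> [8, 56, 392, 2744, 19208]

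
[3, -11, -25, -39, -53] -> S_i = 3 + -14*i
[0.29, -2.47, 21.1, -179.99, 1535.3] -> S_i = 0.29*(-8.53)^i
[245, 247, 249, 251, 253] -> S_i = 245 + 2*i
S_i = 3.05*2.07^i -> [3.05, 6.31, 13.07, 27.05, 56.0]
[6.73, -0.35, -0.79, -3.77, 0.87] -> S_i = Random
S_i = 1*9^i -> [1, 9, 81, 729, 6561]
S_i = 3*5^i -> [3, 15, 75, 375, 1875]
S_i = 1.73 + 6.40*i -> [1.73, 8.13, 14.53, 20.93, 27.33]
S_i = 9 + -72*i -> [9, -63, -135, -207, -279]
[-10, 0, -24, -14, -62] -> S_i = Random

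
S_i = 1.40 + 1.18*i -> [1.4, 2.58, 3.76, 4.94, 6.12]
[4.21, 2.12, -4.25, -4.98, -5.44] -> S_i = Random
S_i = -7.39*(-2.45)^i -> [-7.39, 18.11, -44.36, 108.68, -266.26]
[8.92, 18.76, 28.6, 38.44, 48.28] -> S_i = 8.92 + 9.84*i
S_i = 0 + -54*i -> [0, -54, -108, -162, -216]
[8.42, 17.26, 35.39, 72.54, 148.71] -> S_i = 8.42*2.05^i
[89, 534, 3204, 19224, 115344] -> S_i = 89*6^i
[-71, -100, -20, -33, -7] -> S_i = Random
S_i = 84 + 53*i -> [84, 137, 190, 243, 296]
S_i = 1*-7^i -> [1, -7, 49, -343, 2401]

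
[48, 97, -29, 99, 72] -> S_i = Random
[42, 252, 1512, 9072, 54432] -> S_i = 42*6^i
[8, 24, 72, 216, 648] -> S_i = 8*3^i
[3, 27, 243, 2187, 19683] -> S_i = 3*9^i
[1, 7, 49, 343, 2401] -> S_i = 1*7^i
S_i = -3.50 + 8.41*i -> [-3.5, 4.91, 13.32, 21.73, 30.14]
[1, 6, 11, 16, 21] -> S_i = 1 + 5*i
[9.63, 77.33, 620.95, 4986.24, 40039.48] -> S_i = 9.63*8.03^i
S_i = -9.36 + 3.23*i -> [-9.36, -6.13, -2.9, 0.33, 3.56]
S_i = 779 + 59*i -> [779, 838, 897, 956, 1015]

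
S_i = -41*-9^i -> [-41, 369, -3321, 29889, -269001]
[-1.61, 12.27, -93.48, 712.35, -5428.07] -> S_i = -1.61*(-7.62)^i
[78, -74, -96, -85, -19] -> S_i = Random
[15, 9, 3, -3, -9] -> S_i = 15 + -6*i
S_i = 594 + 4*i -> [594, 598, 602, 606, 610]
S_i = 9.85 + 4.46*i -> [9.85, 14.31, 18.77, 23.23, 27.69]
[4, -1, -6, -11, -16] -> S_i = 4 + -5*i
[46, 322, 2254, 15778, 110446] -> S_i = 46*7^i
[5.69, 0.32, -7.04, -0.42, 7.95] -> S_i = Random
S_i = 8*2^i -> [8, 16, 32, 64, 128]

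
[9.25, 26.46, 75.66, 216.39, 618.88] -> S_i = 9.25*2.86^i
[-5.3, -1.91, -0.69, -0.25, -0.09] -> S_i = -5.30*0.36^i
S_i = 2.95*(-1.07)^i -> [2.95, -3.16, 3.38, -3.61, 3.87]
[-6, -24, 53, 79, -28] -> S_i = Random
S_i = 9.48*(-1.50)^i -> [9.48, -14.22, 21.33, -32.0, 47.99]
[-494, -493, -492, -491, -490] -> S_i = -494 + 1*i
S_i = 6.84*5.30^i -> [6.84, 36.25, 192.14, 1018.32, 5397.09]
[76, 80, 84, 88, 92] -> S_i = 76 + 4*i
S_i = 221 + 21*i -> [221, 242, 263, 284, 305]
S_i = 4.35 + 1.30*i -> [4.35, 5.65, 6.95, 8.25, 9.55]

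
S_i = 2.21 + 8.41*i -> [2.21, 10.62, 19.03, 27.44, 35.85]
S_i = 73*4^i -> [73, 292, 1168, 4672, 18688]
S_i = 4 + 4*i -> [4, 8, 12, 16, 20]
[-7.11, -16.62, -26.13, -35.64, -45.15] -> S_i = -7.11 + -9.51*i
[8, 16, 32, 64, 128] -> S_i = 8*2^i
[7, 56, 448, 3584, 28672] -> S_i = 7*8^i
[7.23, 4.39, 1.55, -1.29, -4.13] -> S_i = 7.23 + -2.84*i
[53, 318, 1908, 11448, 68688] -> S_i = 53*6^i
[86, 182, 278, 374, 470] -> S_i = 86 + 96*i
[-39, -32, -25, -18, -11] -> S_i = -39 + 7*i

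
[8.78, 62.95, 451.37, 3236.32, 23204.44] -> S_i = 8.78*7.17^i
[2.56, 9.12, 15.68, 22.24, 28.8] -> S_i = 2.56 + 6.56*i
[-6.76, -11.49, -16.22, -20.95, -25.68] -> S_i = -6.76 + -4.73*i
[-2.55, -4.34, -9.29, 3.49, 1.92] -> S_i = Random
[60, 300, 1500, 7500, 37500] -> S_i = 60*5^i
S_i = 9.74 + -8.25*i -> [9.74, 1.49, -6.76, -15.01, -23.26]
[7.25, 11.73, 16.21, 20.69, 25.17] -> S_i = 7.25 + 4.48*i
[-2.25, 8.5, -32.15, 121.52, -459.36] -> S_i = -2.25*(-3.78)^i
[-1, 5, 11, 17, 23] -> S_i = -1 + 6*i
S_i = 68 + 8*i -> [68, 76, 84, 92, 100]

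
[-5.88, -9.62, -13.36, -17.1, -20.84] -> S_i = -5.88 + -3.74*i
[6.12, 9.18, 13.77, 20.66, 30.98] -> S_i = 6.12*1.50^i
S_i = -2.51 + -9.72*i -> [-2.51, -12.23, -21.95, -31.67, -41.39]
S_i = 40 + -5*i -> [40, 35, 30, 25, 20]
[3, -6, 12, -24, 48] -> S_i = 3*-2^i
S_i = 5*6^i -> [5, 30, 180, 1080, 6480]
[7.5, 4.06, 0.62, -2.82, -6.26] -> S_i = 7.50 + -3.44*i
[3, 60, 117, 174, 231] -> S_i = 3 + 57*i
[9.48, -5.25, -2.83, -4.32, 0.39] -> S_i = Random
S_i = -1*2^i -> [-1, -2, -4, -8, -16]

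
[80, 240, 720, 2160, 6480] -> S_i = 80*3^i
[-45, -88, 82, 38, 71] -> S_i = Random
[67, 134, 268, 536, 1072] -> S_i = 67*2^i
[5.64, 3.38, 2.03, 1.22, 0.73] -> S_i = 5.64*0.60^i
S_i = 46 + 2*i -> [46, 48, 50, 52, 54]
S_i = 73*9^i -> [73, 657, 5913, 53217, 478953]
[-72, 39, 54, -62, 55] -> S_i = Random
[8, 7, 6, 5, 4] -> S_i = 8 + -1*i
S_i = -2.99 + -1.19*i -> [-2.99, -4.18, -5.37, -6.56, -7.75]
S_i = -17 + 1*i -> [-17, -16, -15, -14, -13]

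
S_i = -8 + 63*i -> [-8, 55, 118, 181, 244]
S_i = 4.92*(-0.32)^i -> [4.92, -1.57, 0.5, -0.16, 0.05]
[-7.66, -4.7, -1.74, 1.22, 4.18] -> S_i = -7.66 + 2.96*i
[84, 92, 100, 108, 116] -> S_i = 84 + 8*i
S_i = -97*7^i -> [-97, -679, -4753, -33271, -232897]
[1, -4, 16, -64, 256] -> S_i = 1*-4^i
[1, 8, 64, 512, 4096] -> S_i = 1*8^i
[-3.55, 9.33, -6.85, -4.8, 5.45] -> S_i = Random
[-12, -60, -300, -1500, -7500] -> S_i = -12*5^i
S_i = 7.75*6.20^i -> [7.75, 48.05, 297.91, 1847.04, 11451.66]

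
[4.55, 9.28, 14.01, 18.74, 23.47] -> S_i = 4.55 + 4.73*i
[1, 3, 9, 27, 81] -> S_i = 1*3^i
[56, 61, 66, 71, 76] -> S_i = 56 + 5*i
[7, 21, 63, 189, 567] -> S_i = 7*3^i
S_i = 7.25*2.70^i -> [7.25, 19.58, 52.85, 142.7, 385.29]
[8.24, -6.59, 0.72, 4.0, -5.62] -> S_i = Random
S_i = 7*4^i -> [7, 28, 112, 448, 1792]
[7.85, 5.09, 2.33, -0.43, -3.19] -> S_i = 7.85 + -2.76*i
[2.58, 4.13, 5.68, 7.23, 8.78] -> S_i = 2.58 + 1.55*i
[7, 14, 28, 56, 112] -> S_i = 7*2^i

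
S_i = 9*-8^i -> [9, -72, 576, -4608, 36864]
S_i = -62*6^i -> [-62, -372, -2232, -13392, -80352]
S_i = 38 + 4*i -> [38, 42, 46, 50, 54]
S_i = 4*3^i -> [4, 12, 36, 108, 324]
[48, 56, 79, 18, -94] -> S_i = Random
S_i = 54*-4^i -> [54, -216, 864, -3456, 13824]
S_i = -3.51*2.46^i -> [-3.51, -8.63, -21.24, -52.25, -128.54]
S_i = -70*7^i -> [-70, -490, -3430, -24010, -168070]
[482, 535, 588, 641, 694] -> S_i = 482 + 53*i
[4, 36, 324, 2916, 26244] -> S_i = 4*9^i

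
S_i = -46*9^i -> [-46, -414, -3726, -33534, -301806]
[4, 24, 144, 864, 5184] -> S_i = 4*6^i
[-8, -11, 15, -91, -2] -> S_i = Random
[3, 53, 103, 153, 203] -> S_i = 3 + 50*i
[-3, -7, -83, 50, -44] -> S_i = Random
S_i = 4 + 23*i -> [4, 27, 50, 73, 96]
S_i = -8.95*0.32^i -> [-8.95, -2.86, -0.92, -0.29, -0.09]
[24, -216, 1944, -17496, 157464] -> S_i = 24*-9^i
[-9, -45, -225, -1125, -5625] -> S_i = -9*5^i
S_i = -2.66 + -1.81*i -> [-2.66, -4.47, -6.28, -8.09, -9.9]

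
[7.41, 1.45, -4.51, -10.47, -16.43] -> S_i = 7.41 + -5.96*i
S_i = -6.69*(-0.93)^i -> [-6.69, 6.22, -5.79, 5.38, -5.0]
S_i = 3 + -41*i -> [3, -38, -79, -120, -161]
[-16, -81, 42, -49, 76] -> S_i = Random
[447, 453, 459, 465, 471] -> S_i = 447 + 6*i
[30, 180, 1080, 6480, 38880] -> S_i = 30*6^i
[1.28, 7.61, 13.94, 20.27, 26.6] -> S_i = 1.28 + 6.33*i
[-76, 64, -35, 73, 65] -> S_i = Random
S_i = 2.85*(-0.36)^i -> [2.85, -1.03, 0.37, -0.13, 0.05]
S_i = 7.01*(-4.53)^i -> [7.01, -31.76, 143.85, -651.65, 2951.96]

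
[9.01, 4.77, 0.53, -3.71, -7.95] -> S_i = 9.01 + -4.24*i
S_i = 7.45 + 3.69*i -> [7.45, 11.14, 14.83, 18.52, 22.21]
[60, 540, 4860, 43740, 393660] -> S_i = 60*9^i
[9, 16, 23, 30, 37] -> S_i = 9 + 7*i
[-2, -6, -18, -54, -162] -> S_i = -2*3^i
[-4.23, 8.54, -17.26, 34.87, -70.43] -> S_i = -4.23*(-2.02)^i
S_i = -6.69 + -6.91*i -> [-6.69, -13.6, -20.51, -27.42, -34.33]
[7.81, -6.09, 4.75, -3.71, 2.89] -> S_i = 7.81*(-0.78)^i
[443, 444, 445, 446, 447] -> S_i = 443 + 1*i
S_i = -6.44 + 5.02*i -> [-6.44, -1.42, 3.6, 8.62, 13.64]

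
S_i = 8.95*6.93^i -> [8.95, 62.02, 429.82, 2978.67, 20642.2]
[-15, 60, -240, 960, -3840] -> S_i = -15*-4^i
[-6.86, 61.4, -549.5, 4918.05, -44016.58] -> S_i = -6.86*(-8.95)^i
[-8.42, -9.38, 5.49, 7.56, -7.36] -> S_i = Random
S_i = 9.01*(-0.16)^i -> [9.01, -1.44, 0.23, -0.04, 0.01]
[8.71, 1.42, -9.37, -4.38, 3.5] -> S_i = Random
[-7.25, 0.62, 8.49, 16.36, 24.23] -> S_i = -7.25 + 7.87*i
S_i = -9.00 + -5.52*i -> [-9.0, -14.52, -20.04, -25.56, -31.08]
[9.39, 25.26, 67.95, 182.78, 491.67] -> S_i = 9.39*2.69^i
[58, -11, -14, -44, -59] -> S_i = Random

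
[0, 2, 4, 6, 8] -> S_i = 0 + 2*i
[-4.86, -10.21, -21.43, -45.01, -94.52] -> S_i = -4.86*2.10^i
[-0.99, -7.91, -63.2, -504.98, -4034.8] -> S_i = -0.99*7.99^i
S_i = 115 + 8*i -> [115, 123, 131, 139, 147]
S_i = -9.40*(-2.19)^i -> [-9.4, 20.59, -45.08, 98.73, -216.22]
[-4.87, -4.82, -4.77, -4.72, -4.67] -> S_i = -4.87 + 0.05*i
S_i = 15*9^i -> [15, 135, 1215, 10935, 98415]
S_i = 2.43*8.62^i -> [2.43, 20.95, 180.56, 1556.42, 13416.38]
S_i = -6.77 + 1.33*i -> [-6.77, -5.44, -4.11, -2.78, -1.45]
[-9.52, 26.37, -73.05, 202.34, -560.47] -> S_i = -9.52*(-2.77)^i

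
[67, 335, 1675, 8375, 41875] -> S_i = 67*5^i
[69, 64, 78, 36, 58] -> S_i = Random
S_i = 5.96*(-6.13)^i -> [5.96, -36.53, 223.96, -1372.86, 8415.66]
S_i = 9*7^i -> [9, 63, 441, 3087, 21609]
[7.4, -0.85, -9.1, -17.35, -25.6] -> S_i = 7.40 + -8.25*i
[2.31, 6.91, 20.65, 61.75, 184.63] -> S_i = 2.31*2.99^i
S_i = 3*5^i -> [3, 15, 75, 375, 1875]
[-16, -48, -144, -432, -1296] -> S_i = -16*3^i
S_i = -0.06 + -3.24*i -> [-0.06, -3.3, -6.54, -9.78, -13.02]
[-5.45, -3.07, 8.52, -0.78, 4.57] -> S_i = Random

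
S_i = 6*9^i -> [6, 54, 486, 4374, 39366]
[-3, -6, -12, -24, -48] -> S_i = -3*2^i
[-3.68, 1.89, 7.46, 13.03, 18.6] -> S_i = -3.68 + 5.57*i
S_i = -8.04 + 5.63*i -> [-8.04, -2.41, 3.22, 8.85, 14.48]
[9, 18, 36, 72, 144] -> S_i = 9*2^i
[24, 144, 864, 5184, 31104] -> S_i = 24*6^i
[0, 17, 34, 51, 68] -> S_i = 0 + 17*i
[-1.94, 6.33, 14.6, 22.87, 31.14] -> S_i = -1.94 + 8.27*i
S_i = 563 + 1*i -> [563, 564, 565, 566, 567]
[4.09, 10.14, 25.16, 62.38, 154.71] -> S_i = 4.09*2.48^i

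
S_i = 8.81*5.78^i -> [8.81, 50.92, 294.33, 1701.22, 9833.03]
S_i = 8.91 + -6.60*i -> [8.91, 2.31, -4.29, -10.89, -17.49]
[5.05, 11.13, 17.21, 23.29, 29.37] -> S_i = 5.05 + 6.08*i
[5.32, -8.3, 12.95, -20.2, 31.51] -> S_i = 5.32*(-1.56)^i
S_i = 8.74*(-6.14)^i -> [8.74, -53.66, 329.49, -2023.1, 12421.81]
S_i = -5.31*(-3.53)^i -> [-5.31, 18.74, -66.17, 233.57, -824.51]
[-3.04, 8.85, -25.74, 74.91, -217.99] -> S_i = -3.04*(-2.91)^i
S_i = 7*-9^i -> [7, -63, 567, -5103, 45927]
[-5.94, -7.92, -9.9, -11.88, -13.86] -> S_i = -5.94 + -1.98*i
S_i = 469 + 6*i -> [469, 475, 481, 487, 493]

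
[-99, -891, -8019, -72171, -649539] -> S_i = -99*9^i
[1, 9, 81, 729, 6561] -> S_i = 1*9^i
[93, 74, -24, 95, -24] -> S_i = Random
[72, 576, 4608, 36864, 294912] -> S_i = 72*8^i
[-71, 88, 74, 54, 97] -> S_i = Random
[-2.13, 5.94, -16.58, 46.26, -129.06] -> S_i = -2.13*(-2.79)^i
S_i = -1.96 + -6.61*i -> [-1.96, -8.57, -15.18, -21.79, -28.4]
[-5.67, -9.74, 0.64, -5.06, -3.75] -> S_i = Random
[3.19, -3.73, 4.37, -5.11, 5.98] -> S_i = 3.19*(-1.17)^i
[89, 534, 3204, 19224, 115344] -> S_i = 89*6^i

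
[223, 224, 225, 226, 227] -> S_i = 223 + 1*i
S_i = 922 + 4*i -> [922, 926, 930, 934, 938]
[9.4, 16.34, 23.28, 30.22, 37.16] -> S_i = 9.40 + 6.94*i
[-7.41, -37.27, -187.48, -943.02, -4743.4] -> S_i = -7.41*5.03^i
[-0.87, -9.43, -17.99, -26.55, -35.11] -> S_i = -0.87 + -8.56*i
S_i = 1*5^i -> [1, 5, 25, 125, 625]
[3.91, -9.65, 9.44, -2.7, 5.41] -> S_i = Random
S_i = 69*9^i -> [69, 621, 5589, 50301, 452709]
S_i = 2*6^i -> [2, 12, 72, 432, 2592]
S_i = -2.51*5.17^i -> [-2.51, -12.98, -67.09, -346.85, -1793.23]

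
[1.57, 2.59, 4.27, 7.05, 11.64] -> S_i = 1.57*1.65^i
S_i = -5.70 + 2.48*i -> [-5.7, -3.22, -0.74, 1.74, 4.22]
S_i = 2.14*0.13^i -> [2.14, 0.28, 0.04, 0.0, 0.0]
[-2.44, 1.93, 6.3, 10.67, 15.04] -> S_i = -2.44 + 4.37*i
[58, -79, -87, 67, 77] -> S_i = Random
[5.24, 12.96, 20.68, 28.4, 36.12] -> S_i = 5.24 + 7.72*i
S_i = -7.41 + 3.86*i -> [-7.41, -3.55, 0.31, 4.17, 8.03]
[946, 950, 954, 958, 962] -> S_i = 946 + 4*i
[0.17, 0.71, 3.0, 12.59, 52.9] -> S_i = 0.17*4.20^i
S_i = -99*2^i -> [-99, -198, -396, -792, -1584]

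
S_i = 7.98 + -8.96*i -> [7.98, -0.98, -9.94, -18.9, -27.86]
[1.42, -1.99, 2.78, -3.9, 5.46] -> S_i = 1.42*(-1.40)^i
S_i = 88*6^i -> [88, 528, 3168, 19008, 114048]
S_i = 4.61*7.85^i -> [4.61, 36.19, 284.08, 2230.03, 17505.7]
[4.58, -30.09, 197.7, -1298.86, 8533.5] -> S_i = 4.58*(-6.57)^i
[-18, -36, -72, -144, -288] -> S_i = -18*2^i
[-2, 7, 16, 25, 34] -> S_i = -2 + 9*i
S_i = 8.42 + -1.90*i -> [8.42, 6.52, 4.62, 2.72, 0.82]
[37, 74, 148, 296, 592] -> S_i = 37*2^i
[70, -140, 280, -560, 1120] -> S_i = 70*-2^i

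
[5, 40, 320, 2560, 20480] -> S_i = 5*8^i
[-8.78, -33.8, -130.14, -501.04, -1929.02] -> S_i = -8.78*3.85^i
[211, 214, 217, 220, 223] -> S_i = 211 + 3*i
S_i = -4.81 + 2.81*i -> [-4.81, -2.0, 0.81, 3.62, 6.43]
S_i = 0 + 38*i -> [0, 38, 76, 114, 152]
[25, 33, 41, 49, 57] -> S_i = 25 + 8*i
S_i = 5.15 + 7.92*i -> [5.15, 13.07, 20.99, 28.91, 36.83]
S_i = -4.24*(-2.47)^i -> [-4.24, 10.47, -25.87, 63.89, -157.82]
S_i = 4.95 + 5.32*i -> [4.95, 10.27, 15.59, 20.91, 26.23]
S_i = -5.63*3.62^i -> [-5.63, -20.38, -73.78, -267.08, -966.81]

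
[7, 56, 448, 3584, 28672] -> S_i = 7*8^i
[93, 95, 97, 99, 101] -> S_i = 93 + 2*i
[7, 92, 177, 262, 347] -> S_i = 7 + 85*i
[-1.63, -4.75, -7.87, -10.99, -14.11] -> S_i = -1.63 + -3.12*i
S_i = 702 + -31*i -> [702, 671, 640, 609, 578]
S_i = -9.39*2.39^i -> [-9.39, -22.44, -53.64, -128.19, -306.38]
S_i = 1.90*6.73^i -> [1.9, 12.79, 86.06, 579.16, 3897.75]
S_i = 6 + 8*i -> [6, 14, 22, 30, 38]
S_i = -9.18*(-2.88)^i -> [-9.18, 26.44, -76.14, 219.29, -631.56]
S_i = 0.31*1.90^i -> [0.31, 0.59, 1.12, 2.13, 4.04]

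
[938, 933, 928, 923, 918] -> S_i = 938 + -5*i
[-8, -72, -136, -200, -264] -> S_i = -8 + -64*i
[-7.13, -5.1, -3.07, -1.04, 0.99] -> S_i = -7.13 + 2.03*i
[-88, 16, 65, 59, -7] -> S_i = Random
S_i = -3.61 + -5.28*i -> [-3.61, -8.89, -14.17, -19.45, -24.73]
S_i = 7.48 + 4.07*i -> [7.48, 11.55, 15.62, 19.69, 23.76]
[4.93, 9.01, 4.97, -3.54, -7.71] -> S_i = Random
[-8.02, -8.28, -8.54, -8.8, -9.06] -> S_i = -8.02 + -0.26*i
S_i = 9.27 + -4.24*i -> [9.27, 5.03, 0.79, -3.45, -7.69]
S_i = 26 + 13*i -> [26, 39, 52, 65, 78]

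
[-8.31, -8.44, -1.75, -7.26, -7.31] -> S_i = Random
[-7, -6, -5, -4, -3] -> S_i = -7 + 1*i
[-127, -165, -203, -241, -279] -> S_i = -127 + -38*i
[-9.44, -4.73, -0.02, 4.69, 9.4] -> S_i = -9.44 + 4.71*i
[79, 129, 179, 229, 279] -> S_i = 79 + 50*i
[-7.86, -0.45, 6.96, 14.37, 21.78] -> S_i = -7.86 + 7.41*i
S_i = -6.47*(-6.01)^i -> [-6.47, 38.88, -233.7, 1404.52, -8441.16]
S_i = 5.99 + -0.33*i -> [5.99, 5.66, 5.33, 5.0, 4.67]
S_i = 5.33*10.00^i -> [5.33, 53.3, 533.0, 5330.0, 53300.0]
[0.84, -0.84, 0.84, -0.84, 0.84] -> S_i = 0.84*(-1.00)^i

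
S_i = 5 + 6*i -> [5, 11, 17, 23, 29]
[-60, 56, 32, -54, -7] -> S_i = Random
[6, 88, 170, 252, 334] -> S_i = 6 + 82*i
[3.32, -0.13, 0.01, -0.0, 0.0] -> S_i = 3.32*(-0.04)^i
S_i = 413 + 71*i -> [413, 484, 555, 626, 697]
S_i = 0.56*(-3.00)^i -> [0.56, -1.68, 5.04, -15.12, 45.36]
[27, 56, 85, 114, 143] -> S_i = 27 + 29*i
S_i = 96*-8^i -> [96, -768, 6144, -49152, 393216]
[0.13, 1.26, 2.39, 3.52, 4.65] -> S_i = 0.13 + 1.13*i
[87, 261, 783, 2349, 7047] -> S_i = 87*3^i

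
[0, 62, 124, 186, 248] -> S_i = 0 + 62*i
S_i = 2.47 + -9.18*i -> [2.47, -6.71, -15.89, -25.07, -34.25]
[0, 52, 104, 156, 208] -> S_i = 0 + 52*i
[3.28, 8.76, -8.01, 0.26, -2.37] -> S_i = Random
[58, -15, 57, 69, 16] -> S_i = Random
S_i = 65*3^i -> [65, 195, 585, 1755, 5265]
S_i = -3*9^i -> [-3, -27, -243, -2187, -19683]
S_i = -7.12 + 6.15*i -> [-7.12, -0.97, 5.18, 11.33, 17.48]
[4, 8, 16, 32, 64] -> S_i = 4*2^i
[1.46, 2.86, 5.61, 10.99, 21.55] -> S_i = 1.46*1.96^i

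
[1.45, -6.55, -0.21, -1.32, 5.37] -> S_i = Random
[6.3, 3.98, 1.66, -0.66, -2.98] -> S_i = 6.30 + -2.32*i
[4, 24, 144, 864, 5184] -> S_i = 4*6^i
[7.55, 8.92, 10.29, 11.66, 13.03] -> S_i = 7.55 + 1.37*i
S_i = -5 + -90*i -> [-5, -95, -185, -275, -365]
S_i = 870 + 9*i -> [870, 879, 888, 897, 906]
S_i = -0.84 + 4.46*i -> [-0.84, 3.62, 8.08, 12.54, 17.0]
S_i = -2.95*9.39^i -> [-2.95, -27.7, -260.11, -2442.41, -22934.24]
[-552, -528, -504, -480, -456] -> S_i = -552 + 24*i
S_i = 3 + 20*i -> [3, 23, 43, 63, 83]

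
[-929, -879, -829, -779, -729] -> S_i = -929 + 50*i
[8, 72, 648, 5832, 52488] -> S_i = 8*9^i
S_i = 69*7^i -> [69, 483, 3381, 23667, 165669]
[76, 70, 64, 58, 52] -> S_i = 76 + -6*i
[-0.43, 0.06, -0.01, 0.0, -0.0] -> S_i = -0.43*(-0.14)^i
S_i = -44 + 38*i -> [-44, -6, 32, 70, 108]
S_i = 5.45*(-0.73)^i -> [5.45, -3.98, 2.9, -2.12, 1.55]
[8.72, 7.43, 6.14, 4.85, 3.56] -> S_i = 8.72 + -1.29*i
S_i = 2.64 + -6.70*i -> [2.64, -4.06, -10.76, -17.46, -24.16]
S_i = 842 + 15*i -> [842, 857, 872, 887, 902]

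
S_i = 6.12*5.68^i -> [6.12, 34.76, 197.45, 1121.49, 6370.08]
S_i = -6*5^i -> [-6, -30, -150, -750, -3750]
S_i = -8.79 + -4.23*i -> [-8.79, -13.02, -17.25, -21.48, -25.71]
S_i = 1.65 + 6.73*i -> [1.65, 8.38, 15.11, 21.84, 28.57]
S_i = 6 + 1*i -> [6, 7, 8, 9, 10]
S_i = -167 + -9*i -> [-167, -176, -185, -194, -203]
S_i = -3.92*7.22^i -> [-3.92, -28.3, -204.34, -1475.36, -10652.09]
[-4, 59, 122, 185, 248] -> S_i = -4 + 63*i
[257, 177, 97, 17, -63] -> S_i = 257 + -80*i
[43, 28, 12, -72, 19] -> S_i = Random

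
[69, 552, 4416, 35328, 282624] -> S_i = 69*8^i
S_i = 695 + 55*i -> [695, 750, 805, 860, 915]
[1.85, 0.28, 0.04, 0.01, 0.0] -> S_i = 1.85*0.15^i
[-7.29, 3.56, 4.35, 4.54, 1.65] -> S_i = Random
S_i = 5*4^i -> [5, 20, 80, 320, 1280]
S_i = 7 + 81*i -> [7, 88, 169, 250, 331]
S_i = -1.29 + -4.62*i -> [-1.29, -5.91, -10.53, -15.15, -19.77]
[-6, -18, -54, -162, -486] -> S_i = -6*3^i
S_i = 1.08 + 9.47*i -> [1.08, 10.55, 20.02, 29.49, 38.96]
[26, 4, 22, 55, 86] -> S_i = Random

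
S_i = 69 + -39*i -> [69, 30, -9, -48, -87]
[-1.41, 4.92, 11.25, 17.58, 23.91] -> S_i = -1.41 + 6.33*i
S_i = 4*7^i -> [4, 28, 196, 1372, 9604]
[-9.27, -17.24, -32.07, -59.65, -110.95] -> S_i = -9.27*1.86^i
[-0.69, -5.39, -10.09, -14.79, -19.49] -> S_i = -0.69 + -4.70*i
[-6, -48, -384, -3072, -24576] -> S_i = -6*8^i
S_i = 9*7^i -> [9, 63, 441, 3087, 21609]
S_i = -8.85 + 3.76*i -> [-8.85, -5.09, -1.33, 2.43, 6.19]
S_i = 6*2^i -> [6, 12, 24, 48, 96]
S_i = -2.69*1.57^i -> [-2.69, -4.22, -6.63, -10.41, -16.34]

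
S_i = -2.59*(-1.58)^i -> [-2.59, 4.09, -6.47, 10.22, -16.14]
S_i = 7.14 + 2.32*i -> [7.14, 9.46, 11.78, 14.1, 16.42]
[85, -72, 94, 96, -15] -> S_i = Random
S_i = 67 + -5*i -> [67, 62, 57, 52, 47]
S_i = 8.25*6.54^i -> [8.25, 53.96, 352.87, 2307.74, 15092.63]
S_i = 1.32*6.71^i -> [1.32, 8.86, 59.43, 398.79, 2675.86]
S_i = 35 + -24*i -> [35, 11, -13, -37, -61]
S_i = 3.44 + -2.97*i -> [3.44, 0.47, -2.5, -5.47, -8.44]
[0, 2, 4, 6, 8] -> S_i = 0 + 2*i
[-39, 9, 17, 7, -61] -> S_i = Random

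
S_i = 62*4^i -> [62, 248, 992, 3968, 15872]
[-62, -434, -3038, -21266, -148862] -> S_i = -62*7^i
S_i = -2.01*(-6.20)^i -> [-2.01, 12.46, -77.26, 479.04, -2970.04]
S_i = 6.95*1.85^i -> [6.95, 12.86, 23.79, 44.0, 81.41]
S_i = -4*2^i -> [-4, -8, -16, -32, -64]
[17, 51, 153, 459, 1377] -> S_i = 17*3^i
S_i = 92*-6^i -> [92, -552, 3312, -19872, 119232]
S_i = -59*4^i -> [-59, -236, -944, -3776, -15104]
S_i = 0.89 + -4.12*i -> [0.89, -3.23, -7.35, -11.47, -15.59]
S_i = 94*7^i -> [94, 658, 4606, 32242, 225694]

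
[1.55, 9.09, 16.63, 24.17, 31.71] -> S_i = 1.55 + 7.54*i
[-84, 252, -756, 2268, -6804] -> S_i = -84*-3^i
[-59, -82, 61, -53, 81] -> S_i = Random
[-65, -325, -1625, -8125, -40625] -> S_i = -65*5^i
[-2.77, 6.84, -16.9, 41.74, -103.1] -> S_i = -2.77*(-2.47)^i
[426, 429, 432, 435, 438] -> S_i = 426 + 3*i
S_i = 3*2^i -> [3, 6, 12, 24, 48]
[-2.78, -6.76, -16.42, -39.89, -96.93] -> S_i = -2.78*2.43^i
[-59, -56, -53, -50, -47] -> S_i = -59 + 3*i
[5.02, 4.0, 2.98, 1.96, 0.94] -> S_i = 5.02 + -1.02*i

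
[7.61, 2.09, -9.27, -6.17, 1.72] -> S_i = Random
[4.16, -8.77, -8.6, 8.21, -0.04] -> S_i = Random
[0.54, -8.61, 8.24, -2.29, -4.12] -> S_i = Random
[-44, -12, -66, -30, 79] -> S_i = Random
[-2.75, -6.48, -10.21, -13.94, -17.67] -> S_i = -2.75 + -3.73*i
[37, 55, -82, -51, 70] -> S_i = Random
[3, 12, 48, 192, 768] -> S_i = 3*4^i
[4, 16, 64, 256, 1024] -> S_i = 4*4^i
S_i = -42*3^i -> [-42, -126, -378, -1134, -3402]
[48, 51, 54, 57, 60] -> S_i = 48 + 3*i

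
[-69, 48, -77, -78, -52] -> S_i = Random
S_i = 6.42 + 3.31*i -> [6.42, 9.73, 13.04, 16.35, 19.66]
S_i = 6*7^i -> [6, 42, 294, 2058, 14406]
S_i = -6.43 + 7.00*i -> [-6.43, 0.57, 7.57, 14.57, 21.57]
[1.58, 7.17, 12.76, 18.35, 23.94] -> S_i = 1.58 + 5.59*i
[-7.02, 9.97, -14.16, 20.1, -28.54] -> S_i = -7.02*(-1.42)^i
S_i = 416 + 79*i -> [416, 495, 574, 653, 732]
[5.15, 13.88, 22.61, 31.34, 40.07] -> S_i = 5.15 + 8.73*i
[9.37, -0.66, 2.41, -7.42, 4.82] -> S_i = Random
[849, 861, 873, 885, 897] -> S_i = 849 + 12*i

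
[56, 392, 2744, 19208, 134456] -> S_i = 56*7^i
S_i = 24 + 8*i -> [24, 32, 40, 48, 56]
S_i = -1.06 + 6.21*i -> [-1.06, 5.15, 11.36, 17.57, 23.78]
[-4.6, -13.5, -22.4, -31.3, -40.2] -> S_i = -4.60 + -8.90*i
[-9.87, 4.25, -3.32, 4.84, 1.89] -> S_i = Random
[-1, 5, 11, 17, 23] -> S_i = -1 + 6*i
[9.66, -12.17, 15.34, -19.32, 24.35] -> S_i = 9.66*(-1.26)^i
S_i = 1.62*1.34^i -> [1.62, 2.17, 2.91, 3.9, 5.22]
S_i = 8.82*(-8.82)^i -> [8.82, -77.79, 686.13, -6051.66, 53375.62]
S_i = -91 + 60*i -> [-91, -31, 29, 89, 149]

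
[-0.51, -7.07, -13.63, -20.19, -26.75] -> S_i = -0.51 + -6.56*i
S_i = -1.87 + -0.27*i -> [-1.87, -2.14, -2.41, -2.68, -2.95]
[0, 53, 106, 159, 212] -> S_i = 0 + 53*i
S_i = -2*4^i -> [-2, -8, -32, -128, -512]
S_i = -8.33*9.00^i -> [-8.33, -74.97, -674.73, -6072.57, -54653.13]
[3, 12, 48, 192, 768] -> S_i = 3*4^i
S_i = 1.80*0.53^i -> [1.8, 0.95, 0.51, 0.27, 0.14]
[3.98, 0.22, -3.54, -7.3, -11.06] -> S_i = 3.98 + -3.76*i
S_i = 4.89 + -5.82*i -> [4.89, -0.93, -6.75, -12.57, -18.39]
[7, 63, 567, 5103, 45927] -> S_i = 7*9^i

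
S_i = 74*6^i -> [74, 444, 2664, 15984, 95904]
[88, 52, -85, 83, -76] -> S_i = Random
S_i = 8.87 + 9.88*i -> [8.87, 18.75, 28.63, 38.51, 48.39]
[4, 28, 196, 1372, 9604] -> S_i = 4*7^i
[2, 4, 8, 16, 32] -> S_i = 2*2^i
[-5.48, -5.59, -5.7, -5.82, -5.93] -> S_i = -5.48*1.02^i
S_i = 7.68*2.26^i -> [7.68, 17.36, 39.23, 88.65, 200.35]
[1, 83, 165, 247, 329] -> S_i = 1 + 82*i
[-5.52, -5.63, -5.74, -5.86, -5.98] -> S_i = -5.52*1.02^i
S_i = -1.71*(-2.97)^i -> [-1.71, 5.08, -15.08, 44.8, -133.05]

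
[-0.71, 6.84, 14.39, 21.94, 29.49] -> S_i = -0.71 + 7.55*i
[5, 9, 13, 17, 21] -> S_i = 5 + 4*i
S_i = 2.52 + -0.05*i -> [2.52, 2.47, 2.42, 2.37, 2.32]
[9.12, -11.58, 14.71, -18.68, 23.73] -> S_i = 9.12*(-1.27)^i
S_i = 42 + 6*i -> [42, 48, 54, 60, 66]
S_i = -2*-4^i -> [-2, 8, -32, 128, -512]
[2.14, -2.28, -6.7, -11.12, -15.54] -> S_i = 2.14 + -4.42*i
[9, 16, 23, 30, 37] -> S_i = 9 + 7*i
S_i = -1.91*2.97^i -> [-1.91, -5.67, -16.85, -50.04, -148.61]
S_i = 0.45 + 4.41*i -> [0.45, 4.86, 9.27, 13.68, 18.09]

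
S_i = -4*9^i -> [-4, -36, -324, -2916, -26244]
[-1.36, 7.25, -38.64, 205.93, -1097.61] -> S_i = -1.36*(-5.33)^i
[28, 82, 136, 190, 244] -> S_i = 28 + 54*i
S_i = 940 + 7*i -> [940, 947, 954, 961, 968]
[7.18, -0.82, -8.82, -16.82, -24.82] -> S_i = 7.18 + -8.00*i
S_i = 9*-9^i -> [9, -81, 729, -6561, 59049]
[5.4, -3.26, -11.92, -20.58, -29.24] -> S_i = 5.40 + -8.66*i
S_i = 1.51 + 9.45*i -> [1.51, 10.96, 20.41, 29.86, 39.31]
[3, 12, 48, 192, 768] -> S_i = 3*4^i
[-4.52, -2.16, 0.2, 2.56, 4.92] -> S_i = -4.52 + 2.36*i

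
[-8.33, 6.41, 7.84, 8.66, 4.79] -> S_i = Random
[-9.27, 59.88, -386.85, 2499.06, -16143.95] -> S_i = -9.27*(-6.46)^i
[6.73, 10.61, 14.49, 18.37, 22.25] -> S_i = 6.73 + 3.88*i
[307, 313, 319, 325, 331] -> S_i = 307 + 6*i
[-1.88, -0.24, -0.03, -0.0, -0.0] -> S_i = -1.88*0.13^i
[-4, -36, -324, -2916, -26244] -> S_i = -4*9^i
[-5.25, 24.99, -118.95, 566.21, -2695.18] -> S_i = -5.25*(-4.76)^i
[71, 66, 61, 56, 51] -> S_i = 71 + -5*i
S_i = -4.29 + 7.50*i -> [-4.29, 3.21, 10.71, 18.21, 25.71]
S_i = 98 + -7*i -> [98, 91, 84, 77, 70]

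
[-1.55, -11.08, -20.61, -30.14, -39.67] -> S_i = -1.55 + -9.53*i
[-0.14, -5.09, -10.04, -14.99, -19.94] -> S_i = -0.14 + -4.95*i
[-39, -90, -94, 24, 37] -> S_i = Random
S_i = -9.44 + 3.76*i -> [-9.44, -5.68, -1.92, 1.84, 5.6]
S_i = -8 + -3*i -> [-8, -11, -14, -17, -20]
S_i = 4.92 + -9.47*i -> [4.92, -4.55, -14.02, -23.49, -32.96]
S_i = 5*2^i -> [5, 10, 20, 40, 80]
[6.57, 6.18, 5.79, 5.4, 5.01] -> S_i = 6.57 + -0.39*i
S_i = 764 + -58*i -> [764, 706, 648, 590, 532]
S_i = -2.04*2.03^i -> [-2.04, -4.14, -8.41, -17.07, -34.64]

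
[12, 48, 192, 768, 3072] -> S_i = 12*4^i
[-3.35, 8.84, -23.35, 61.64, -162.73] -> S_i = -3.35*(-2.64)^i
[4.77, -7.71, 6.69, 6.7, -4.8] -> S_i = Random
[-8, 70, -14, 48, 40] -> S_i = Random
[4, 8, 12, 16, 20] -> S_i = 4 + 4*i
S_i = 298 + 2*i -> [298, 300, 302, 304, 306]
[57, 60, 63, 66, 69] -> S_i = 57 + 3*i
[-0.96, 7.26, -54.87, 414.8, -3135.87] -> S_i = -0.96*(-7.56)^i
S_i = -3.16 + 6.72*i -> [-3.16, 3.56, 10.28, 17.0, 23.72]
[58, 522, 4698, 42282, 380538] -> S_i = 58*9^i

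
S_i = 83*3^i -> [83, 249, 747, 2241, 6723]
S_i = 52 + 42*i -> [52, 94, 136, 178, 220]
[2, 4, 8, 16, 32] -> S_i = 2*2^i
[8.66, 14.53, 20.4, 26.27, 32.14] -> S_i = 8.66 + 5.87*i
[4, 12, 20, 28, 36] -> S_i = 4 + 8*i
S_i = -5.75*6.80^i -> [-5.75, -39.1, -265.88, -1807.98, -12294.29]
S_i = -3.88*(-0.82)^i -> [-3.88, 3.18, -2.61, 2.14, -1.75]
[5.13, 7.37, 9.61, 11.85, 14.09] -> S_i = 5.13 + 2.24*i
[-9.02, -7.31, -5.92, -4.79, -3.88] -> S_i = -9.02*0.81^i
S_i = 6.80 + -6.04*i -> [6.8, 0.76, -5.28, -11.32, -17.36]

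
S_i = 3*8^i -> [3, 24, 192, 1536, 12288]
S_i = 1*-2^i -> [1, -2, 4, -8, 16]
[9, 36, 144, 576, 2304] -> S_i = 9*4^i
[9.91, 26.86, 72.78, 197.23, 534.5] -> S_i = 9.91*2.71^i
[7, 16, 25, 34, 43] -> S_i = 7 + 9*i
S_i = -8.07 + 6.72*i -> [-8.07, -1.35, 5.37, 12.09, 18.81]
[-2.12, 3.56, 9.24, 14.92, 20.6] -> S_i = -2.12 + 5.68*i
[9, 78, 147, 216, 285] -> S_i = 9 + 69*i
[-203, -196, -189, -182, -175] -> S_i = -203 + 7*i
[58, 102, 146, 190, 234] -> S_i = 58 + 44*i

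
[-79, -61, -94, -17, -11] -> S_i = Random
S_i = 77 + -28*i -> [77, 49, 21, -7, -35]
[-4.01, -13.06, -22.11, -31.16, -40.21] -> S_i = -4.01 + -9.05*i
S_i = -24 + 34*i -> [-24, 10, 44, 78, 112]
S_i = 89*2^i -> [89, 178, 356, 712, 1424]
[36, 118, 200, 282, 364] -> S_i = 36 + 82*i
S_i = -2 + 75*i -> [-2, 73, 148, 223, 298]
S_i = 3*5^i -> [3, 15, 75, 375, 1875]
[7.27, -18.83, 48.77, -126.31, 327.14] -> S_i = 7.27*(-2.59)^i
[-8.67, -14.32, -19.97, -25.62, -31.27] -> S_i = -8.67 + -5.65*i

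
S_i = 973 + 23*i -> [973, 996, 1019, 1042, 1065]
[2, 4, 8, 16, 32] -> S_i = 2*2^i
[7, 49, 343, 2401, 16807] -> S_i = 7*7^i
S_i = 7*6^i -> [7, 42, 252, 1512, 9072]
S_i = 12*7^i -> [12, 84, 588, 4116, 28812]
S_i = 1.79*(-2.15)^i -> [1.79, -3.85, 8.27, -17.79, 38.25]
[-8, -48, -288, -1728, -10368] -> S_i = -8*6^i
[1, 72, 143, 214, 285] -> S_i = 1 + 71*i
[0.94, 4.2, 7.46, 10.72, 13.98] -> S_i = 0.94 + 3.26*i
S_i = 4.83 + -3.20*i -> [4.83, 1.63, -1.57, -4.77, -7.97]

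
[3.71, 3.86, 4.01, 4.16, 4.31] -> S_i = 3.71 + 0.15*i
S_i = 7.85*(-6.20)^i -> [7.85, -48.67, 301.75, -1870.87, 11599.42]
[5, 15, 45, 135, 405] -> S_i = 5*3^i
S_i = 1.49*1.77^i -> [1.49, 2.64, 4.67, 8.26, 14.62]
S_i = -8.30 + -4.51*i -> [-8.3, -12.81, -17.32, -21.83, -26.34]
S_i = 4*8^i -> [4, 32, 256, 2048, 16384]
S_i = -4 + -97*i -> [-4, -101, -198, -295, -392]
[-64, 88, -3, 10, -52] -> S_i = Random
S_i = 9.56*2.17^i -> [9.56, 20.75, 45.02, 97.69, 211.98]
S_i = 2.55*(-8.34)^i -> [2.55, -21.27, 177.37, -1479.24, 12336.85]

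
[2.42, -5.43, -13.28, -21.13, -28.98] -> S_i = 2.42 + -7.85*i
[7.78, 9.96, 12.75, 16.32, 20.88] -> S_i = 7.78*1.28^i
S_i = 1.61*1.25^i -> [1.61, 2.01, 2.52, 3.14, 3.93]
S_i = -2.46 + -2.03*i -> [-2.46, -4.49, -6.52, -8.55, -10.58]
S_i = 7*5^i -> [7, 35, 175, 875, 4375]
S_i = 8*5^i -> [8, 40, 200, 1000, 5000]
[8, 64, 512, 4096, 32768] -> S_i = 8*8^i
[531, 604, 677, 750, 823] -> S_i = 531 + 73*i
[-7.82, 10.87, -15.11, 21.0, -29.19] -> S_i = -7.82*(-1.39)^i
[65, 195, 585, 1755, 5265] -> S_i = 65*3^i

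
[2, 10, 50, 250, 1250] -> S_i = 2*5^i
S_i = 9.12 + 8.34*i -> [9.12, 17.46, 25.8, 34.14, 42.48]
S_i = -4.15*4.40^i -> [-4.15, -18.26, -80.34, -353.51, -1555.46]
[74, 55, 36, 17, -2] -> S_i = 74 + -19*i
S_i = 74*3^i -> [74, 222, 666, 1998, 5994]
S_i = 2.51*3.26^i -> [2.51, 8.18, 26.68, 86.96, 283.49]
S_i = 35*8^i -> [35, 280, 2240, 17920, 143360]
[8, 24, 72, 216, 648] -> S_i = 8*3^i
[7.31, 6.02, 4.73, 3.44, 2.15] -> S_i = 7.31 + -1.29*i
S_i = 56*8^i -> [56, 448, 3584, 28672, 229376]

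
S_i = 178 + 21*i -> [178, 199, 220, 241, 262]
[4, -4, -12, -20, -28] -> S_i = 4 + -8*i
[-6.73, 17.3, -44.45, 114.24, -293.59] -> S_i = -6.73*(-2.57)^i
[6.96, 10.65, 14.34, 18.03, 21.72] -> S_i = 6.96 + 3.69*i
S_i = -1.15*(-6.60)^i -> [-1.15, 7.59, -50.09, 330.62, -2182.09]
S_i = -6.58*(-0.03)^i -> [-6.58, 0.2, -0.01, 0.0, -0.0]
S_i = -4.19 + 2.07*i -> [-4.19, -2.12, -0.05, 2.02, 4.09]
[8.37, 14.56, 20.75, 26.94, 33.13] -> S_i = 8.37 + 6.19*i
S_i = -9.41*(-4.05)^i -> [-9.41, 38.11, -154.35, 625.11, -2531.69]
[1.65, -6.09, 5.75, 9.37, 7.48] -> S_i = Random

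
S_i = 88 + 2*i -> [88, 90, 92, 94, 96]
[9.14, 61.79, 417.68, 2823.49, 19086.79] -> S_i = 9.14*6.76^i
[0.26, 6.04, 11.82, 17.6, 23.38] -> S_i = 0.26 + 5.78*i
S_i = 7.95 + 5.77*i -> [7.95, 13.72, 19.49, 25.26, 31.03]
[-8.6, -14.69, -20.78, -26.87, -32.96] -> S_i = -8.60 + -6.09*i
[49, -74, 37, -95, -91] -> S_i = Random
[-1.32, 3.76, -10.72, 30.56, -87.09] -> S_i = -1.32*(-2.85)^i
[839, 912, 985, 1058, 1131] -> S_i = 839 + 73*i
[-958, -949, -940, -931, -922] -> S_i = -958 + 9*i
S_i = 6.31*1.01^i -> [6.31, 6.37, 6.44, 6.5, 6.57]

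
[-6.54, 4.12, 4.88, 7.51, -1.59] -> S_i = Random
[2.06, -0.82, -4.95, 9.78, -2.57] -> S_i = Random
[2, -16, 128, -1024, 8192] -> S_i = 2*-8^i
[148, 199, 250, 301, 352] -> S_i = 148 + 51*i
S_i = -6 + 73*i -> [-6, 67, 140, 213, 286]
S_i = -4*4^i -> [-4, -16, -64, -256, -1024]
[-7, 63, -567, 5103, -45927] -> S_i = -7*-9^i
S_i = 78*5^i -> [78, 390, 1950, 9750, 48750]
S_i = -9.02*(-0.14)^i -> [-9.02, 1.26, -0.18, 0.02, -0.0]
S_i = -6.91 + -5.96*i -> [-6.91, -12.87, -18.83, -24.79, -30.75]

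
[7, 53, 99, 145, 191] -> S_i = 7 + 46*i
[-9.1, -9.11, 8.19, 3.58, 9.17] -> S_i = Random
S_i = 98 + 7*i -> [98, 105, 112, 119, 126]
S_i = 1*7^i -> [1, 7, 49, 343, 2401]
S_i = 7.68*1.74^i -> [7.68, 13.36, 23.25, 40.46, 70.4]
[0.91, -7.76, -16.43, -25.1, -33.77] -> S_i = 0.91 + -8.67*i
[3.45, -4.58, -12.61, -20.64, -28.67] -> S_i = 3.45 + -8.03*i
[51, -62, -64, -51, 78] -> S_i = Random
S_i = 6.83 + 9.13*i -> [6.83, 15.96, 25.09, 34.22, 43.35]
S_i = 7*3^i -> [7, 21, 63, 189, 567]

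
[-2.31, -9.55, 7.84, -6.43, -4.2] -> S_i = Random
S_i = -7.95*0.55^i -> [-7.95, -4.37, -2.4, -1.32, -0.73]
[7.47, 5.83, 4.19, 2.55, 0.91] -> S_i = 7.47 + -1.64*i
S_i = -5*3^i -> [-5, -15, -45, -135, -405]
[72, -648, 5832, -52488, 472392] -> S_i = 72*-9^i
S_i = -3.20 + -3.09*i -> [-3.2, -6.29, -9.38, -12.47, -15.56]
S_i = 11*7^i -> [11, 77, 539, 3773, 26411]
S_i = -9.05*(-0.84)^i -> [-9.05, 7.6, -6.39, 5.36, -4.51]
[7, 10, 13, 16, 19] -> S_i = 7 + 3*i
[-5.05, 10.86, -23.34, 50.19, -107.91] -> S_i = -5.05*(-2.15)^i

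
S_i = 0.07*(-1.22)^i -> [0.07, -0.09, 0.1, -0.13, 0.16]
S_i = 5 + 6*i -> [5, 11, 17, 23, 29]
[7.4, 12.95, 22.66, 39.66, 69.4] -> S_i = 7.40*1.75^i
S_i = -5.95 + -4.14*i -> [-5.95, -10.09, -14.23, -18.37, -22.51]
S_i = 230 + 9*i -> [230, 239, 248, 257, 266]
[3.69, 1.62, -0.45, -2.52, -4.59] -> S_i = 3.69 + -2.07*i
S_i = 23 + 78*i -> [23, 101, 179, 257, 335]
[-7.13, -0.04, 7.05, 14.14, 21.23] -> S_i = -7.13 + 7.09*i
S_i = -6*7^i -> [-6, -42, -294, -2058, -14406]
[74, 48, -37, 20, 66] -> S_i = Random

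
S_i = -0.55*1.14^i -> [-0.55, -0.63, -0.71, -0.81, -0.93]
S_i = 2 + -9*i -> [2, -7, -16, -25, -34]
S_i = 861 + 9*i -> [861, 870, 879, 888, 897]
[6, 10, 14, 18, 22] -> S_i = 6 + 4*i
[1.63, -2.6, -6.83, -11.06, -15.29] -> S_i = 1.63 + -4.23*i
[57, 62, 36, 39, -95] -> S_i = Random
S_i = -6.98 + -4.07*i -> [-6.98, -11.05, -15.12, -19.19, -23.26]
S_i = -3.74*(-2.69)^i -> [-3.74, 10.06, -27.06, 72.8, -195.83]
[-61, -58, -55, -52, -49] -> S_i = -61 + 3*i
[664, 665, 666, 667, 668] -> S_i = 664 + 1*i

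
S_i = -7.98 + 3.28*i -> [-7.98, -4.7, -1.42, 1.86, 5.14]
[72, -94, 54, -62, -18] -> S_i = Random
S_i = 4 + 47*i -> [4, 51, 98, 145, 192]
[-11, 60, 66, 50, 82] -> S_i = Random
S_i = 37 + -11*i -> [37, 26, 15, 4, -7]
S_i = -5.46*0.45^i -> [-5.46, -2.46, -1.11, -0.5, -0.22]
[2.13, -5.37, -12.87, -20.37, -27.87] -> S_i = 2.13 + -7.50*i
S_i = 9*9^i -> [9, 81, 729, 6561, 59049]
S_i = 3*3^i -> [3, 9, 27, 81, 243]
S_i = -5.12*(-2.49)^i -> [-5.12, 12.75, -31.74, 79.04, -196.82]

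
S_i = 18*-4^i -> [18, -72, 288, -1152, 4608]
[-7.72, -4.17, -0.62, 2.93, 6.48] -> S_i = -7.72 + 3.55*i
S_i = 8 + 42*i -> [8, 50, 92, 134, 176]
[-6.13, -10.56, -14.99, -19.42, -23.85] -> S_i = -6.13 + -4.43*i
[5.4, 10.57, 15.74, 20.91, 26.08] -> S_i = 5.40 + 5.17*i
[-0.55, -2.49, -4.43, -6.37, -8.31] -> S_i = -0.55 + -1.94*i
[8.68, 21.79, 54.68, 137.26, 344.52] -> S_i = 8.68*2.51^i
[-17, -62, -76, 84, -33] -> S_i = Random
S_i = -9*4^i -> [-9, -36, -144, -576, -2304]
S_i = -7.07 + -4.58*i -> [-7.07, -11.65, -16.23, -20.81, -25.39]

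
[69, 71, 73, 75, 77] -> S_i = 69 + 2*i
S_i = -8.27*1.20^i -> [-8.27, -9.92, -11.91, -14.29, -17.15]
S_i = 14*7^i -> [14, 98, 686, 4802, 33614]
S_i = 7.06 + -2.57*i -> [7.06, 4.49, 1.92, -0.65, -3.22]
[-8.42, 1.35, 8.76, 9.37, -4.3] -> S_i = Random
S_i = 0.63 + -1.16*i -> [0.63, -0.53, -1.69, -2.85, -4.01]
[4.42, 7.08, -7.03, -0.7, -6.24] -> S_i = Random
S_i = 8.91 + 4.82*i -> [8.91, 13.73, 18.55, 23.37, 28.19]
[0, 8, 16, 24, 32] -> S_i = 0 + 8*i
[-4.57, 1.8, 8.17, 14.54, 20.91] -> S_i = -4.57 + 6.37*i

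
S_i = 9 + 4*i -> [9, 13, 17, 21, 25]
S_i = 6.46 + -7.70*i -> [6.46, -1.24, -8.94, -16.64, -24.34]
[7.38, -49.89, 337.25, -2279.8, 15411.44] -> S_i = 7.38*(-6.76)^i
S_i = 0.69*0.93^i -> [0.69, 0.64, 0.6, 0.56, 0.52]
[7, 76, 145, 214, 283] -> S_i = 7 + 69*i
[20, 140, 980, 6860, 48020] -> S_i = 20*7^i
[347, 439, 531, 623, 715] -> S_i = 347 + 92*i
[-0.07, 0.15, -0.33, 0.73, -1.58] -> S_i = -0.07*(-2.18)^i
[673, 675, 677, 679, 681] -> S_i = 673 + 2*i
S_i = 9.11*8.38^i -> [9.11, 76.34, 639.74, 5361.06, 44925.66]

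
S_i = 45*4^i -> [45, 180, 720, 2880, 11520]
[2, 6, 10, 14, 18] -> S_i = 2 + 4*i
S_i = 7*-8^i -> [7, -56, 448, -3584, 28672]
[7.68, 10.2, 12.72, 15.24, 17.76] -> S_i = 7.68 + 2.52*i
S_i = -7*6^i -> [-7, -42, -252, -1512, -9072]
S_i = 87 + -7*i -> [87, 80, 73, 66, 59]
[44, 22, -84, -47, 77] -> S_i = Random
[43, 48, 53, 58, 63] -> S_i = 43 + 5*i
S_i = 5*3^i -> [5, 15, 45, 135, 405]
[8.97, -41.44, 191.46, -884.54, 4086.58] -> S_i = 8.97*(-4.62)^i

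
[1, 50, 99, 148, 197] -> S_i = 1 + 49*i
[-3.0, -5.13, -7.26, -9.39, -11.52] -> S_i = -3.00 + -2.13*i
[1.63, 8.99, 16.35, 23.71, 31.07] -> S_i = 1.63 + 7.36*i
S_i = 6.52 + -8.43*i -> [6.52, -1.91, -10.34, -18.77, -27.2]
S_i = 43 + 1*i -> [43, 44, 45, 46, 47]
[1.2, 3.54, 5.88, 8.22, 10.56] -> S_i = 1.20 + 2.34*i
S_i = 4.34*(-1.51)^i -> [4.34, -6.55, 9.9, -14.94, 22.56]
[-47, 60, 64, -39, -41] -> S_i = Random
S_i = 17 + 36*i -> [17, 53, 89, 125, 161]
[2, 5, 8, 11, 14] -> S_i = 2 + 3*i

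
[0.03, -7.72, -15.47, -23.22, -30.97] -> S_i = 0.03 + -7.75*i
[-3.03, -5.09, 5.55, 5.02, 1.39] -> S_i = Random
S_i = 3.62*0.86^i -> [3.62, 3.11, 2.68, 2.3, 1.98]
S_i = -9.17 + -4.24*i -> [-9.17, -13.41, -17.65, -21.89, -26.13]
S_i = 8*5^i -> [8, 40, 200, 1000, 5000]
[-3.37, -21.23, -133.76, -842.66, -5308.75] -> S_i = -3.37*6.30^i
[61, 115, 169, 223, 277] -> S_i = 61 + 54*i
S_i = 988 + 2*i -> [988, 990, 992, 994, 996]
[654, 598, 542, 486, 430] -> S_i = 654 + -56*i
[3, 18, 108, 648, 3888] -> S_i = 3*6^i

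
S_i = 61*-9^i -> [61, -549, 4941, -44469, 400221]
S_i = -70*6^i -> [-70, -420, -2520, -15120, -90720]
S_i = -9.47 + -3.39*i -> [-9.47, -12.86, -16.25, -19.64, -23.03]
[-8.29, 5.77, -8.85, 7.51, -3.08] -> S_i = Random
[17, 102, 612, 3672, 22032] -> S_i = 17*6^i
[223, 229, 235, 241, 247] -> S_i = 223 + 6*i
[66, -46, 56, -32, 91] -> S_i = Random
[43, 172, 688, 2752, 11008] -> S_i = 43*4^i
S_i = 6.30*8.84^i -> [6.3, 55.69, 492.32, 4352.08, 38472.43]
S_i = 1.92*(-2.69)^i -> [1.92, -5.16, 13.89, -37.37, 100.53]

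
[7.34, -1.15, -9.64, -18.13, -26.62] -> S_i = 7.34 + -8.49*i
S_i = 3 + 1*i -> [3, 4, 5, 6, 7]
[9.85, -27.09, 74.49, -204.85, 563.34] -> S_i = 9.85*(-2.75)^i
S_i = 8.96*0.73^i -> [8.96, 6.54, 4.77, 3.49, 2.54]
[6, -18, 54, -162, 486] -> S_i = 6*-3^i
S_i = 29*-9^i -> [29, -261, 2349, -21141, 190269]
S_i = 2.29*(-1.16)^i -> [2.29, -2.66, 3.08, -3.57, 4.15]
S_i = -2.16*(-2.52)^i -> [-2.16, 5.44, -13.72, 34.57, -87.11]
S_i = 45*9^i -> [45, 405, 3645, 32805, 295245]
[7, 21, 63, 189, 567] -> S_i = 7*3^i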